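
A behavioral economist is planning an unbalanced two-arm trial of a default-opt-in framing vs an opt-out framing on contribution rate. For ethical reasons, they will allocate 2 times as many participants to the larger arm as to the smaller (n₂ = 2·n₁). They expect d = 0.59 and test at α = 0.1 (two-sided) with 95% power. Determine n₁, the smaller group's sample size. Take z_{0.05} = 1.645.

n₁ = 47

With allocation ratio k = n₂/n₁ = 2, Var(x̄₁−x̄₂) = σ²(1/n₁ + 1/(k·n₁)) = σ²·(k+1)/(k·n₁).
So n₁ = (1 + 1/k)·((z_{α/2} + z_β)/d)² = 1.500 × (3.290/0.59)².
n₁ = 1.500 × 31.09 = 46.6.
Round up: n₁ = 47, giving n₂ = 2 × 47 = 94.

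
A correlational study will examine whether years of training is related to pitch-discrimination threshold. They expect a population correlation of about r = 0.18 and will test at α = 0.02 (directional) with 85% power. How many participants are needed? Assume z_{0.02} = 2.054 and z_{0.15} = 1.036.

Fisher's z: C = ½·ln((1+r)/(1−r)) = ½·ln(1.4390) = 0.1820.
n = ((z_{α} + z_β)/C)² + 3.
(2.054 + 1.036) / 0.1820 = 3.090 / 0.1820 = 16.978.
n = 16.978² + 3 = 288.25 + 3 = 291.3.
Round up.

n = 292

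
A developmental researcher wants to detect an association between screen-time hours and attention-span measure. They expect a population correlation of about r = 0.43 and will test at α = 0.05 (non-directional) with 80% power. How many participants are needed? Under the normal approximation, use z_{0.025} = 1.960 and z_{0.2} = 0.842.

n = 41

Fisher's z: C = ½·ln((1+r)/(1−r)) = ½·ln(2.5088) = 0.4599.
n = ((z_{α/2} + z_β)/C)² + 3.
(1.960 + 0.842) / 0.4599 = 2.802 / 0.4599 = 6.093.
n = 6.093² + 3 = 37.12 + 3 = 40.1.
Round up.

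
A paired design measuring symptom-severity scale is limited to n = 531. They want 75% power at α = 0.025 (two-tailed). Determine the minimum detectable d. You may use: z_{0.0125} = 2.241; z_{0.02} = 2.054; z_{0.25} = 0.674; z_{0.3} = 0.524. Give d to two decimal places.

For a single sample (or paired design) of n = 531: d_min = (z_{α/2} + z_β)/√n.
z-sum = 2.241 + 0.674 = 2.915.
d_min = 2.915 / √531 = 2.915 / 23.043 = 0.127.

d_min ≈ 0.13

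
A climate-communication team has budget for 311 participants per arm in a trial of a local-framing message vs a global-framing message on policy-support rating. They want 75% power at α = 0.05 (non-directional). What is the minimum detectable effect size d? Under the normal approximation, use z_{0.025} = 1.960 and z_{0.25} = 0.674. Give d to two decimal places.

d_min ≈ 0.21

For two independent groups of n = 311 each: d_min = (z_{α/2} + z_β)·√(2/n).
z-sum = 1.960 + 0.674 = 2.634.
d_min = 2.634 × √(2/311) = 2.634 × 0.0802 = 0.211.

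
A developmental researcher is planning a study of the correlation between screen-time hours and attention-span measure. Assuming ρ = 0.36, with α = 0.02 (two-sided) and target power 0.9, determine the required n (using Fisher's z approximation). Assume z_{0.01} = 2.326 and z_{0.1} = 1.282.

n = 95

Fisher's z: C = ½·ln((1+r)/(1−r)) = ½·ln(2.1250) = 0.3769.
n = ((z_{α/2} + z_β)/C)² + 3.
(2.326 + 1.282) / 0.3769 = 3.608 / 0.3769 = 9.573.
n = 9.573² + 3 = 91.64 + 3 = 94.6.
Round up.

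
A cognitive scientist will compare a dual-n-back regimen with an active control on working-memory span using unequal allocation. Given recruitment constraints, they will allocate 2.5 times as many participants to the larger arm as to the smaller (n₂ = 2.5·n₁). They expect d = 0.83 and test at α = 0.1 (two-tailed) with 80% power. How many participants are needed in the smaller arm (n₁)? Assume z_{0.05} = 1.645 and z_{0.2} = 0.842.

With allocation ratio k = n₂/n₁ = 2.5, Var(x̄₁−x̄₂) = σ²(1/n₁ + 1/(k·n₁)) = σ²·(k+1)/(k·n₁).
So n₁ = (1 + 1/k)·((z_{α/2} + z_β)/d)² = 1.400 × (2.487/0.83)².
n₁ = 1.400 × 8.98 = 12.6.
Round up: n₁ = 13, giving n₂ = ⌈2.5 × 13⌉ = ⌈32.5⌉ = 33.

n₁ = 13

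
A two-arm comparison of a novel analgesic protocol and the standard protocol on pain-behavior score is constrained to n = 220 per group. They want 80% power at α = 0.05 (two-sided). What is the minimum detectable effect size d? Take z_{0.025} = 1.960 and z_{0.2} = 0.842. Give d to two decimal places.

For two independent groups of n = 220 each: d_min = (z_{α/2} + z_β)·√(2/n).
z-sum = 1.960 + 0.842 = 2.802.
d_min = 2.802 × √(2/220) = 2.802 × 0.0953 = 0.267.

d_min ≈ 0.27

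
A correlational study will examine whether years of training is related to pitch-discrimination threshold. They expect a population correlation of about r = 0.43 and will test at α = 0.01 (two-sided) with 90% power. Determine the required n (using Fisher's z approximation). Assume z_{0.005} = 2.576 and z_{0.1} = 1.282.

n = 74

Fisher's z: C = ½·ln((1+r)/(1−r)) = ½·ln(2.5088) = 0.4599.
n = ((z_{α/2} + z_β)/C)² + 3.
(2.576 + 1.282) / 0.4599 = 3.858 / 0.4599 = 8.389.
n = 8.389² + 3 = 70.37 + 3 = 73.4.
Round up.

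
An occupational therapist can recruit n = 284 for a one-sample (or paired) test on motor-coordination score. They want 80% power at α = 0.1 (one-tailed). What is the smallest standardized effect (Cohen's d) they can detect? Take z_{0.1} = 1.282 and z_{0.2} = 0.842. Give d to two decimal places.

d_min ≈ 0.13

For a single sample (or paired design) of n = 284: d_min = (z_{α} + z_β)/√n.
z-sum = 1.282 + 0.842 = 2.124.
d_min = 2.124 / √284 = 2.124 / 16.852 = 0.126.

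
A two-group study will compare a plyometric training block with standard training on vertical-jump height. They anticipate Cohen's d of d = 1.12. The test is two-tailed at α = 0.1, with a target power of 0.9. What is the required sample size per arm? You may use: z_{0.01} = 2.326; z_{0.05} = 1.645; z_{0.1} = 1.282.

For two independent groups with equal n: n = 2·((z_{α/2} + z_β) / d)².
z_{α/2} + z_β = 1.645 + 1.282 = 2.927.
n = 2 × (2.927 / 1.12)² = 2 × 2.613² = 2 × 6.83 = 13.7.
Round up to the next whole participant.

n = 14 per group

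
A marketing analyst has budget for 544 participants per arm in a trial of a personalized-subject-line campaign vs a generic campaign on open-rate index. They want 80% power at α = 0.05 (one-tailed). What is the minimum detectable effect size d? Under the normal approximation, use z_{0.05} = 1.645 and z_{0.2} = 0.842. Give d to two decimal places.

d_min ≈ 0.15

For two independent groups of n = 544 each: d_min = (z_{α} + z_β)·√(2/n).
z-sum = 1.645 + 0.842 = 2.487.
d_min = 2.487 × √(2/544) = 2.487 × 0.0606 = 0.151.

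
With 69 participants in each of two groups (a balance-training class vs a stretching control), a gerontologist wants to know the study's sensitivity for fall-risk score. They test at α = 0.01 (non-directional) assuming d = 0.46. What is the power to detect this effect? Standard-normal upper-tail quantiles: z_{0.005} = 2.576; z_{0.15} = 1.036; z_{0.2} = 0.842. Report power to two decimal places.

For two equal groups, power = Φ(d·√(n/2) − z_{α/2}).
d·√(n/2) = 0.46 × √(69/2) = 0.46 × 5.874 = 2.702.
z_β = 2.702 − 2.576 = 0.126.
Power = Φ(0.126) = 0.550.

power ≈ 0.55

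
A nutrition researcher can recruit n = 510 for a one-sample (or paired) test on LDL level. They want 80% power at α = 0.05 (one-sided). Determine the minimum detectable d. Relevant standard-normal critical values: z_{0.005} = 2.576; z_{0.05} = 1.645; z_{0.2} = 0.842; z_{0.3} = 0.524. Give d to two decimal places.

For a single sample (or paired design) of n = 510: d_min = (z_{α} + z_β)/√n.
z-sum = 1.645 + 0.842 = 2.487.
d_min = 2.487 / √510 = 2.487 / 22.583 = 0.110.

d_min ≈ 0.11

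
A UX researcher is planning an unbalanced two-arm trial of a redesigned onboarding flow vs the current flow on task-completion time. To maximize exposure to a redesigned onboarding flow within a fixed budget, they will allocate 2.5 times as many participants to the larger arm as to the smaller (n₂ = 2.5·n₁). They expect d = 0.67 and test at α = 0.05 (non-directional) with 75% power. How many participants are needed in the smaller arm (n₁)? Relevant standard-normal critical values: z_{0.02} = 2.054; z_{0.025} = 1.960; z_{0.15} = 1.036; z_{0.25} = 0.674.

n₁ = 22

With allocation ratio k = n₂/n₁ = 2.5, Var(x̄₁−x̄₂) = σ²(1/n₁ + 1/(k·n₁)) = σ²·(k+1)/(k·n₁).
So n₁ = (1 + 1/k)·((z_{α/2} + z_β)/d)² = 1.400 × (2.634/0.67)².
n₁ = 1.400 × 15.46 = 21.6.
Round up: n₁ = 22, giving n₂ = 2.5 × 22 = 55.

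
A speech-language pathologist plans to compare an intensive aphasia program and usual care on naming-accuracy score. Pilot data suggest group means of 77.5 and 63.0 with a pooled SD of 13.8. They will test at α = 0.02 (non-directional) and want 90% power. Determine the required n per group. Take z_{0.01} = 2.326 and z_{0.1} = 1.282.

Cohen's d = |M₁ − M₂| / SD_pooled = |77.5 − 63.0| / 13.8 = 14.5 / 13.8 = 1.051.
For two independent groups with equal n: n = 2·((z_{α/2} + z_β) / d)².
z_{α/2} + z_β = 2.326 + 1.282 = 3.608.
n = 2 × (3.608 / 1.051)² = 2 × 3.433² = 2 × 11.78 = 23.6.
Round up to the next whole participant.

n = 24 per group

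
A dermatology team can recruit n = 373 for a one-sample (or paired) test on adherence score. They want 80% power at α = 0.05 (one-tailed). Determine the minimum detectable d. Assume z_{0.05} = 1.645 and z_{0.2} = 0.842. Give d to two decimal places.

For a single sample (or paired design) of n = 373: d_min = (z_{α} + z_β)/√n.
z-sum = 1.645 + 0.842 = 2.487.
d_min = 2.487 / √373 = 2.487 / 19.313 = 0.129.

d_min ≈ 0.13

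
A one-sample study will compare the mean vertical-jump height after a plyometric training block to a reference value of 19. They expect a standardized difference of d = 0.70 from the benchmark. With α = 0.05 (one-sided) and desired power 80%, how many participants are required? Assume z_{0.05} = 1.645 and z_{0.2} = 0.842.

n = 13

For a one-sample test: n = ((z_{α} + z_β) / d)².
z_{α} + z_β = 1.645 + 0.842 = 2.487.
n = (2.487 / 0.70)² = 3.553² = 12.62.
Round up.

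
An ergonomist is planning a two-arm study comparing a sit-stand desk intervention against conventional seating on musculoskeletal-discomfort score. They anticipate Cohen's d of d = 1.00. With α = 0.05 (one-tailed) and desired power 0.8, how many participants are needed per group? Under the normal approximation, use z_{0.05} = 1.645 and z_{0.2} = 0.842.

For two independent groups with equal n: n = 2·((z_{α} + z_β) / d)².
z_{α} + z_β = 1.645 + 0.842 = 2.487.
n = 2 × (2.487 / 1.00)² = 2 × 2.487² = 2 × 6.19 = 12.4.
Round up to the next whole participant.

n = 13 per group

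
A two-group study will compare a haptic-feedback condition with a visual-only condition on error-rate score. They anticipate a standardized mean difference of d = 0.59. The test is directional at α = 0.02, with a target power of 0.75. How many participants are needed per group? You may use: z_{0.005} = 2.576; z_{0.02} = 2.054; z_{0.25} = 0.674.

For two independent groups with equal n: n = 2·((z_{α} + z_β) / d)².
z_{α} + z_β = 2.054 + 0.674 = 2.728.
n = 2 × (2.728 / 0.59)² = 2 × 4.624² = 2 × 21.38 = 42.8.
Round up to the next whole participant.

n = 43 per group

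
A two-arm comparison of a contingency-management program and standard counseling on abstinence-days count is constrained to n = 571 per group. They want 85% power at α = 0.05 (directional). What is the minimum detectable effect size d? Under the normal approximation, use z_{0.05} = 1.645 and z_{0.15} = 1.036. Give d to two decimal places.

d_min ≈ 0.16

For two independent groups of n = 571 each: d_min = (z_{α} + z_β)·√(2/n).
z-sum = 1.645 + 1.036 = 2.681.
d_min = 2.681 × √(2/571) = 2.681 × 0.0592 = 0.159.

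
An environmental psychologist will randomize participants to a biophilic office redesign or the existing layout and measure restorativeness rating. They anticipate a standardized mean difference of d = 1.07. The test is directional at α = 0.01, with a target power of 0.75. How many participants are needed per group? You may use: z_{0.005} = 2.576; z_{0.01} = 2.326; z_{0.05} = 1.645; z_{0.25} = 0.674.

n = 16 per group

For two independent groups with equal n: n = 2·((z_{α} + z_β) / d)².
z_{α} + z_β = 2.326 + 0.674 = 3.000.
n = 2 × (3.000 / 1.07)² = 2 × 2.804² = 2 × 7.86 = 15.7.
Round up to the next whole participant.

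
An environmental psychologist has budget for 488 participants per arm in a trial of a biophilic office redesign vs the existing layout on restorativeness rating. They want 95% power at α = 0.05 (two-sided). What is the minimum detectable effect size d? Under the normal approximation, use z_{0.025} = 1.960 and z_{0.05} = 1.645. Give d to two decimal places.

d_min ≈ 0.23

For two independent groups of n = 488 each: d_min = (z_{α/2} + z_β)·√(2/n).
z-sum = 1.960 + 1.645 = 3.605.
d_min = 3.605 × √(2/488) = 3.605 × 0.0640 = 0.231.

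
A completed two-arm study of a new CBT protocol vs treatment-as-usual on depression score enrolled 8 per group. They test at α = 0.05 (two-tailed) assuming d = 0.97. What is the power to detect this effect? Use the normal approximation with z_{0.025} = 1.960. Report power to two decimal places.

power ≈ 0.49

For two equal groups, power = Φ(d·√(n/2) − z_{α/2}).
d·√(n/2) = 0.97 × √(8/2) = 0.97 × 2.000 = 1.940.
z_β = 1.940 − 1.960 = -0.020.
Power = Φ(-0.020) = 0.492.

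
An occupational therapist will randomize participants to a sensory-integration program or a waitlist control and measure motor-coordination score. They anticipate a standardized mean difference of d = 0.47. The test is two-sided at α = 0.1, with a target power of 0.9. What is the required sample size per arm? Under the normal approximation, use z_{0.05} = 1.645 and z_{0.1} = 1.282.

n = 78 per group

For two independent groups with equal n: n = 2·((z_{α/2} + z_β) / d)².
z_{α/2} + z_β = 1.645 + 1.282 = 2.927.
n = 2 × (2.927 / 0.47)² = 2 × 6.228² = 2 × 38.78 = 77.6.
Round up to the next whole participant.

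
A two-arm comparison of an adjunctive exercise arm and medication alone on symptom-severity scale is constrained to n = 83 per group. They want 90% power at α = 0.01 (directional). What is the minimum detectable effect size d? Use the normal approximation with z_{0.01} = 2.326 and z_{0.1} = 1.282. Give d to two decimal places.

d_min ≈ 0.56

For two independent groups of n = 83 each: d_min = (z_{α} + z_β)·√(2/n).
z-sum = 2.326 + 1.282 = 3.608.
d_min = 3.608 × √(2/83) = 3.608 × 0.1552 = 0.560.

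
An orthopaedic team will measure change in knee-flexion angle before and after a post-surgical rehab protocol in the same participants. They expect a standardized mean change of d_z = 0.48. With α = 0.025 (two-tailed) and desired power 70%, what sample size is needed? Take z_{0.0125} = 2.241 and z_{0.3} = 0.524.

For a paired (one-sample on differences) test: n = ((z_{α/2} + z_β) / d)².
z_{α/2} + z_β = 2.241 + 0.524 = 2.765.
n = (2.765 / 0.48)² = 5.760² = 33.18.
Round up.

n = 34 pairs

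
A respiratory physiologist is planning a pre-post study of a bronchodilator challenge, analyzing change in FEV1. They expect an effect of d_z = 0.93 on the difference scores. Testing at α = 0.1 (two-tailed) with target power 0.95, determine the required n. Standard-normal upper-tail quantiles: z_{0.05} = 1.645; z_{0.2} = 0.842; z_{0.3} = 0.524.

For a paired (one-sample on differences) test: n = ((z_{α/2} + z_β) / d)².
z_{α/2} + z_β = 1.645 + 1.645 = 3.290.
n = (3.290 / 0.93)² = 3.538² = 12.51.
Round up.

n = 13 pairs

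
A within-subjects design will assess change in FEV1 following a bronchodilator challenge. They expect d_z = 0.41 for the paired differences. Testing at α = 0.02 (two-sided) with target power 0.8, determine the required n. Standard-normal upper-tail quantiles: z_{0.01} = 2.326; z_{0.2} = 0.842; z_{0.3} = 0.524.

n = 60 pairs

For a paired (one-sample on differences) test: n = ((z_{α/2} + z_β) / d)².
z_{α/2} + z_β = 2.326 + 0.842 = 3.168.
n = (3.168 / 0.41)² = 7.727² = 59.70.
Round up.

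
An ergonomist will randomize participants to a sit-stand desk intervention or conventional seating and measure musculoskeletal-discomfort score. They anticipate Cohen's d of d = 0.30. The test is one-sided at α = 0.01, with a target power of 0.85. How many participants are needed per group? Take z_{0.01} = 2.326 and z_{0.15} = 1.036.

n = 252 per group

For two independent groups with equal n: n = 2·((z_{α} + z_β) / d)².
z_{α} + z_β = 2.326 + 1.036 = 3.362.
n = 2 × (3.362 / 0.30)² = 2 × 11.207² = 2 × 125.59 = 251.2.
Round up to the next whole participant.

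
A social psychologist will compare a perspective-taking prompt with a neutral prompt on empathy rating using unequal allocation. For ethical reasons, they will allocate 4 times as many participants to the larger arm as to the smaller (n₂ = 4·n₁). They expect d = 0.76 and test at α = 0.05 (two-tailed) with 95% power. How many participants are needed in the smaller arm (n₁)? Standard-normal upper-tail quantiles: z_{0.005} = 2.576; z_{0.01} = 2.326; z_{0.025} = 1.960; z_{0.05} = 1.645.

n₁ = 29

With allocation ratio k = n₂/n₁ = 4, Var(x̄₁−x̄₂) = σ²(1/n₁ + 1/(k·n₁)) = σ²·(k+1)/(k·n₁).
So n₁ = (1 + 1/k)·((z_{α/2} + z_β)/d)² = 1.250 × (3.605/0.76)².
n₁ = 1.250 × 22.50 = 28.1.
Round up: n₁ = 29, giving n₂ = 4 × 29 = 116.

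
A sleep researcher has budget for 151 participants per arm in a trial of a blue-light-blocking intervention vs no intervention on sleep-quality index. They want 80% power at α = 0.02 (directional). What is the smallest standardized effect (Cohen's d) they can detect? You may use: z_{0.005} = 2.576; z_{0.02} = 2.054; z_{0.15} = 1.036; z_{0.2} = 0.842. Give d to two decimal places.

d_min ≈ 0.33

For two independent groups of n = 151 each: d_min = (z_{α} + z_β)·√(2/n).
z-sum = 2.054 + 0.842 = 2.896.
d_min = 2.896 × √(2/151) = 2.896 × 0.1151 = 0.333.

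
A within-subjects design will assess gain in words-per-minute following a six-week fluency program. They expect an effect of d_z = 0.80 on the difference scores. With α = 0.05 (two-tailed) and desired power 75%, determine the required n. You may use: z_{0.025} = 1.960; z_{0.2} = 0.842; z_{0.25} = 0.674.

n = 11 pairs

For a paired (one-sample on differences) test: n = ((z_{α/2} + z_β) / d)².
z_{α/2} + z_β = 1.960 + 0.674 = 2.634.
n = (2.634 / 0.80)² = 3.292² = 10.84.
Round up.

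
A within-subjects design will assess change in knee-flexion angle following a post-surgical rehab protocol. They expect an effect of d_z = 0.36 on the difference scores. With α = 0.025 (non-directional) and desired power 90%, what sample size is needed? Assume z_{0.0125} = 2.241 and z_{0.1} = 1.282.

n = 96 pairs

For a paired (one-sample on differences) test: n = ((z_{α/2} + z_β) / d)².
z_{α/2} + z_β = 2.241 + 1.282 = 3.523.
n = (3.523 / 0.36)² = 9.786² = 95.77.
Round up.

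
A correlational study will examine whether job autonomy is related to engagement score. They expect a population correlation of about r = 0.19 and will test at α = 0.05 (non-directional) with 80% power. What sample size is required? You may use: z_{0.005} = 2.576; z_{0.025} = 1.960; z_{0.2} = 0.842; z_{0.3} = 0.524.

Fisher's z: C = ½·ln((1+r)/(1−r)) = ½·ln(1.4691) = 0.1923.
n = ((z_{α/2} + z_β)/C)² + 3.
(1.960 + 0.842) / 0.1923 = 2.802 / 0.1923 = 14.571.
n = 14.571² + 3 = 212.31 + 3 = 215.3.
Round up.

n = 216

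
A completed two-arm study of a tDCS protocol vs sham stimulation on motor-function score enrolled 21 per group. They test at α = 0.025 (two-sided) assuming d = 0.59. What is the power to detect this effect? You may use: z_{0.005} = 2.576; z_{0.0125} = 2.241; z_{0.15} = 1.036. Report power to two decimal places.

For two equal groups, power = Φ(d·√(n/2) − z_{α/2}).
d·√(n/2) = 0.59 × √(21/2) = 0.59 × 3.240 = 1.912.
z_β = 1.912 − 2.241 = -0.329.
Power = Φ(-0.329) = 0.371.

power ≈ 0.37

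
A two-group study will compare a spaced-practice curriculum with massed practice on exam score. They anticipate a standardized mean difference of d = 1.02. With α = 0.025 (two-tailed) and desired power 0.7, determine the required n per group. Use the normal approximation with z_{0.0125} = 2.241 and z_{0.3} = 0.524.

For two independent groups with equal n: n = 2·((z_{α/2} + z_β) / d)².
z_{α/2} + z_β = 2.241 + 0.524 = 2.765.
n = 2 × (2.765 / 1.02)² = 2 × 2.711² = 2 × 7.35 = 14.7.
Round up to the next whole participant.

n = 15 per group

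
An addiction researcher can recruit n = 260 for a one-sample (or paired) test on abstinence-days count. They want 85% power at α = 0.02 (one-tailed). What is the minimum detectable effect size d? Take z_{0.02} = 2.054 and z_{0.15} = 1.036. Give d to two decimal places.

d_min ≈ 0.19

For a single sample (or paired design) of n = 260: d_min = (z_{α} + z_β)/√n.
z-sum = 2.054 + 1.036 = 3.090.
d_min = 3.090 / √260 = 3.090 / 16.125 = 0.192.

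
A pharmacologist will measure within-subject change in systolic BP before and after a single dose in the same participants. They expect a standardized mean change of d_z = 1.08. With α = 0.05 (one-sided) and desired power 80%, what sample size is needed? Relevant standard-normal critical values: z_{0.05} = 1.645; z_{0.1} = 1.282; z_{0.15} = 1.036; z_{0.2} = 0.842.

For a paired (one-sample on differences) test: n = ((z_{α} + z_β) / d)².
z_{α} + z_β = 1.645 + 0.842 = 2.487.
n = (2.487 / 1.08)² = 2.303² = 5.30.
Round up.

n = 6 pairs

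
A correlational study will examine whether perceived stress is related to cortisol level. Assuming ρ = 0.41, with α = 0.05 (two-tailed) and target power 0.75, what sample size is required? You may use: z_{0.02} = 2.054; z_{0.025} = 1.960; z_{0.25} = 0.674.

Fisher's z: C = ½·ln((1+r)/(1−r)) = ½·ln(2.3898) = 0.4356.
n = ((z_{α/2} + z_β)/C)² + 3.
(1.960 + 0.674) / 0.4356 = 2.634 / 0.4356 = 6.047.
n = 6.047² + 3 = 36.56 + 3 = 39.6.
Round up.

n = 40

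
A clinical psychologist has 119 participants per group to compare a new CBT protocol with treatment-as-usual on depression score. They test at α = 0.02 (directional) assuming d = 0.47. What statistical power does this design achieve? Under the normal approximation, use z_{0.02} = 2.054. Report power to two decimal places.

For two equal groups, power = Φ(d·√(n/2) − z_{α}).
d·√(n/2) = 0.47 × √(119/2) = 0.47 × 7.714 = 3.625.
z_β = 3.625 − 2.054 = 1.571.
Power = Φ(1.571) = 0.942.

power ≈ 0.94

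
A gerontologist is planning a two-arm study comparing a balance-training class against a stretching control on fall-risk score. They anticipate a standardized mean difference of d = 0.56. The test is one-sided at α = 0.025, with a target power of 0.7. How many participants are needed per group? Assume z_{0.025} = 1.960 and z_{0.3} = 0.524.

For two independent groups with equal n: n = 2·((z_{α} + z_β) / d)².
z_{α} + z_β = 1.960 + 0.524 = 2.484.
n = 2 × (2.484 / 0.56)² = 2 × 4.436² = 2 × 19.68 = 39.4.
Round up to the next whole participant.

n = 40 per group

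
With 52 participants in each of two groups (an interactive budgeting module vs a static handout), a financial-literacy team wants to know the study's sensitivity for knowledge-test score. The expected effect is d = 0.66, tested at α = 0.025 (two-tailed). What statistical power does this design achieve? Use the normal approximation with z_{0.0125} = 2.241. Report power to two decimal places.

power ≈ 0.87

For two equal groups, power = Φ(d·√(n/2) − z_{α/2}).
d·√(n/2) = 0.66 × √(52/2) = 0.66 × 5.099 = 3.365.
z_β = 3.365 − 2.241 = 1.124.
Power = Φ(1.124) = 0.870.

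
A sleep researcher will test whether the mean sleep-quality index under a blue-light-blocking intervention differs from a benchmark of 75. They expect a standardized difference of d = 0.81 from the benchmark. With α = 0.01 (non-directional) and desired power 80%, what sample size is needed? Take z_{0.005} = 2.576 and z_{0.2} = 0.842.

n = 18

For a one-sample test: n = ((z_{α/2} + z_β) / d)².
z_{α/2} + z_β = 2.576 + 0.842 = 3.418.
n = (3.418 / 0.81)² = 4.220² = 17.81.
Round up.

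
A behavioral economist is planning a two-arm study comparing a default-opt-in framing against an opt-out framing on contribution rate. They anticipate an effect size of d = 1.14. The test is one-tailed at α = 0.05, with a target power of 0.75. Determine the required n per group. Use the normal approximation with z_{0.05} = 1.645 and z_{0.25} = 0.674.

n = 9 per group

For two independent groups with equal n: n = 2·((z_{α} + z_β) / d)².
z_{α} + z_β = 1.645 + 0.674 = 2.319.
n = 2 × (2.319 / 1.14)² = 2 × 2.034² = 2 × 4.14 = 8.3.
Round up to the next whole participant.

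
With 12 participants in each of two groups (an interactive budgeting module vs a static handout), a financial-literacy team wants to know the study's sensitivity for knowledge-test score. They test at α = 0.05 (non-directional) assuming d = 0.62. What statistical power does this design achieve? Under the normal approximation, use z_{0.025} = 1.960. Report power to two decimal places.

power ≈ 0.33

For two equal groups, power = Φ(d·√(n/2) − z_{α/2}).
d·√(n/2) = 0.62 × √(12/2) = 0.62 × 2.449 = 1.519.
z_β = 1.519 − 1.960 = -0.441.
Power = Φ(-0.441) = 0.329.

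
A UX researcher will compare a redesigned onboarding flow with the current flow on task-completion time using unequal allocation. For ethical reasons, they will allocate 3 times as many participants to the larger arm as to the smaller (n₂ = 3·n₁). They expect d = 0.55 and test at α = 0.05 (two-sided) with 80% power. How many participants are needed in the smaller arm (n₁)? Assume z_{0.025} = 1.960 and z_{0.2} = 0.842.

With allocation ratio k = n₂/n₁ = 3, Var(x̄₁−x̄₂) = σ²(1/n₁ + 1/(k·n₁)) = σ²·(k+1)/(k·n₁).
So n₁ = (1 + 1/k)·((z_{α/2} + z_β)/d)² = 1.333 × (2.802/0.55)².
n₁ = 1.333 × 25.95 = 34.6.
Round up: n₁ = 35, giving n₂ = 3 × 35 = 105.

n₁ = 35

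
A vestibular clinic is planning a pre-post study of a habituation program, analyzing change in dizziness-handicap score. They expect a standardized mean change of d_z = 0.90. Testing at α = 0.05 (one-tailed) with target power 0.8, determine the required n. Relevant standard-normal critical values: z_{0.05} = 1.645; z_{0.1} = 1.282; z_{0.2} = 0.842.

For a paired (one-sample on differences) test: n = ((z_{α} + z_β) / d)².
z_{α} + z_β = 1.645 + 0.842 = 2.487.
n = (2.487 / 0.90)² = 2.763² = 7.64.
Round up.

n = 8 pairs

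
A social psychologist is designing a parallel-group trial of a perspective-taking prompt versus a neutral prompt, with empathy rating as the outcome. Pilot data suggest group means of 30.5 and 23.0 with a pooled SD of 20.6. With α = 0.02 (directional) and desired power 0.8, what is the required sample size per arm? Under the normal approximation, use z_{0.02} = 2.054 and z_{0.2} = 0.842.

Cohen's d = |M₁ − M₂| / SD_pooled = |30.5 − 23.0| / 20.6 = 7.5 / 20.6 = 0.364.
For two independent groups with equal n: n = 2·((z_{α} + z_β) / d)².
z_{α} + z_β = 2.054 + 0.842 = 2.896.
n = 2 × (2.896 / 0.364)² = 2 × 7.956² = 2 × 63.30 = 126.6.
Round up to the next whole participant.

n = 127 per group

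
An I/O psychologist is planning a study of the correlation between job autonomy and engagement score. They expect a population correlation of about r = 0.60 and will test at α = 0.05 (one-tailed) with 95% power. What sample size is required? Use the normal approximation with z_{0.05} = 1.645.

n = 26

Fisher's z: C = ½·ln((1+r)/(1−r)) = ½·ln(4.0000) = 0.6931.
n = ((z_{α} + z_β)/C)² + 3.
(1.645 + 1.645) / 0.6931 = 3.290 / 0.6931 = 4.747.
n = 4.747² + 3 = 22.53 + 3 = 25.5.
Round up.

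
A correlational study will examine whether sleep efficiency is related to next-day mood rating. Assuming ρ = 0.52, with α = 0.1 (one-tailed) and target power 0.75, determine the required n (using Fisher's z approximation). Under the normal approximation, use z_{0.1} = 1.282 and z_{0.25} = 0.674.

n = 15

Fisher's z: C = ½·ln((1+r)/(1−r)) = ½·ln(3.1667) = 0.5763.
n = ((z_{α} + z_β)/C)² + 3.
(1.282 + 0.674) / 0.5763 = 1.956 / 0.5763 = 3.394.
n = 3.394² + 3 = 11.52 + 3 = 14.5.
Round up.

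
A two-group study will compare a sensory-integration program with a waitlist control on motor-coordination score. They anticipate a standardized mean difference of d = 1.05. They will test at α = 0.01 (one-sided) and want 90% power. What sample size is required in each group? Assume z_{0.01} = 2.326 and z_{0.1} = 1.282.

n = 24 per group

For two independent groups with equal n: n = 2·((z_{α} + z_β) / d)².
z_{α} + z_β = 2.326 + 1.282 = 3.608.
n = 2 × (3.608 / 1.05)² = 2 × 3.436² = 2 × 11.81 = 23.6.
Round up to the next whole participant.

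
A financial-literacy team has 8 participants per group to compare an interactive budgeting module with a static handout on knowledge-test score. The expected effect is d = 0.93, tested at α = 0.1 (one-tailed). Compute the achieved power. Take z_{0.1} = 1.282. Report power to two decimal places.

power ≈ 0.72

For two equal groups, power = Φ(d·√(n/2) − z_{α}).
d·√(n/2) = 0.93 × √(8/2) = 0.93 × 2.000 = 1.860.
z_β = 1.860 − 1.282 = 0.578.
Power = Φ(0.578) = 0.718.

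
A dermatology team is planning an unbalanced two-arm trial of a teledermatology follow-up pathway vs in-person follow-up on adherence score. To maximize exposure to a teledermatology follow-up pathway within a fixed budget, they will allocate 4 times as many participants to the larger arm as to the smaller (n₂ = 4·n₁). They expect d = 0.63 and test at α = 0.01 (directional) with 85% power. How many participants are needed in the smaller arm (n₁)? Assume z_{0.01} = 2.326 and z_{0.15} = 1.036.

n₁ = 36

With allocation ratio k = n₂/n₁ = 4, Var(x̄₁−x̄₂) = σ²(1/n₁ + 1/(k·n₁)) = σ²·(k+1)/(k·n₁).
So n₁ = (1 + 1/k)·((z_{α} + z_β)/d)² = 1.250 × (3.362/0.63)².
n₁ = 1.250 × 28.48 = 35.6.
Round up: n₁ = 36, giving n₂ = 4 × 36 = 144.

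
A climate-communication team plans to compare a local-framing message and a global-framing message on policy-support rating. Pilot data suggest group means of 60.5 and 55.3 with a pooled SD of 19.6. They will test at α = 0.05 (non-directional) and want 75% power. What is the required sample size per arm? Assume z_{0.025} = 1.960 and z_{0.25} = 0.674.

n = 198 per group

Cohen's d = |M₁ − M₂| / SD_pooled = |60.5 − 55.3| / 19.6 = 5.2 / 19.6 = 0.265.
For two independent groups with equal n: n = 2·((z_{α/2} + z_β) / d)².
z_{α/2} + z_β = 1.960 + 0.674 = 2.634.
n = 2 × (2.634 / 0.265)² = 2 × 9.940² = 2 × 98.80 = 197.6.
Round up to the next whole participant.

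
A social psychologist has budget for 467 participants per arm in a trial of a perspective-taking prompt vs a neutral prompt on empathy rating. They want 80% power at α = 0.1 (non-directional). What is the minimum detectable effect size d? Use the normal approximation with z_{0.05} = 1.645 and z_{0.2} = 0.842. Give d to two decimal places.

d_min ≈ 0.16

For two independent groups of n = 467 each: d_min = (z_{α/2} + z_β)·√(2/n).
z-sum = 1.645 + 0.842 = 2.487.
d_min = 2.487 × √(2/467) = 2.487 × 0.0654 = 0.163.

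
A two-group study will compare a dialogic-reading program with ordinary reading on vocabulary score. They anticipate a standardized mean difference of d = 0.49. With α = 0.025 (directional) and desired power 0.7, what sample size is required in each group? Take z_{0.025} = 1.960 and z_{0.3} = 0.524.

n = 52 per group

For two independent groups with equal n: n = 2·((z_{α} + z_β) / d)².
z_{α} + z_β = 1.960 + 0.524 = 2.484.
n = 2 × (2.484 / 0.49)² = 2 × 5.069² = 2 × 25.70 = 51.4.
Round up to the next whole participant.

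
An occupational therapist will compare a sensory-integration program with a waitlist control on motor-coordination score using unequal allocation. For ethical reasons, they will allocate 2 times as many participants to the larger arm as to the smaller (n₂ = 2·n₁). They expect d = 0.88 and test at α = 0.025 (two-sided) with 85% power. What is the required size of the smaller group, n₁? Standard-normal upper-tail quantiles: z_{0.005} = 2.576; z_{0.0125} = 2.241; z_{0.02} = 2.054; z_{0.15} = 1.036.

n₁ = 21

With allocation ratio k = n₂/n₁ = 2, Var(x̄₁−x̄₂) = σ²(1/n₁ + 1/(k·n₁)) = σ²·(k+1)/(k·n₁).
So n₁ = (1 + 1/k)·((z_{α/2} + z_β)/d)² = 1.500 × (3.277/0.88)².
n₁ = 1.500 × 13.87 = 20.8.
Round up: n₁ = 21, giving n₂ = 2 × 21 = 42.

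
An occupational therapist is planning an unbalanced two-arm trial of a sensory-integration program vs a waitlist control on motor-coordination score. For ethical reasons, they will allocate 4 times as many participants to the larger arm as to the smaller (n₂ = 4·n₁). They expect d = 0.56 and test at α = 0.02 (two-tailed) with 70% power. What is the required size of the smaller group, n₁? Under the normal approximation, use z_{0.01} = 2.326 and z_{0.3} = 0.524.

With allocation ratio k = n₂/n₁ = 4, Var(x̄₁−x̄₂) = σ²(1/n₁ + 1/(k·n₁)) = σ²·(k+1)/(k·n₁).
So n₁ = (1 + 1/k)·((z_{α/2} + z_β)/d)² = 1.250 × (2.850/0.56)².
n₁ = 1.250 × 25.90 = 32.4.
Round up: n₁ = 33, giving n₂ = 4 × 33 = 132.

n₁ = 33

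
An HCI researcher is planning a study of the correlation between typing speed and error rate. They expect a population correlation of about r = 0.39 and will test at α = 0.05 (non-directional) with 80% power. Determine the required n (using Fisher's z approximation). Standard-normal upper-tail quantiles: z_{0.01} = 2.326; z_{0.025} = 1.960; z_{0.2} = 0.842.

Fisher's z: C = ½·ln((1+r)/(1−r)) = ½·ln(2.2787) = 0.4118.
n = ((z_{α/2} + z_β)/C)² + 3.
(1.960 + 0.842) / 0.4118 = 2.802 / 0.4118 = 6.804.
n = 6.804² + 3 = 46.30 + 3 = 49.3.
Round up.

n = 50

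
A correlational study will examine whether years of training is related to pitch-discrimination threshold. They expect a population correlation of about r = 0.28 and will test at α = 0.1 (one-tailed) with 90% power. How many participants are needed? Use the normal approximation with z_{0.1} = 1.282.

n = 83

Fisher's z: C = ½·ln((1+r)/(1−r)) = ½·ln(1.7778) = 0.2877.
n = ((z_{α} + z_β)/C)² + 3.
(1.282 + 1.282) / 0.2877 = 2.564 / 0.2877 = 8.912.
n = 8.912² + 3 = 79.42 + 3 = 82.4.
Round up.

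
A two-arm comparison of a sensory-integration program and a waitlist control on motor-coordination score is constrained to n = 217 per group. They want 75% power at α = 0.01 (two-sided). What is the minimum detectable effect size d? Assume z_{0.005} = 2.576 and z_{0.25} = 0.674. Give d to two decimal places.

For two independent groups of n = 217 each: d_min = (z_{α/2} + z_β)·√(2/n).
z-sum = 2.576 + 0.674 = 3.250.
d_min = 3.250 × √(2/217) = 3.250 × 0.0960 = 0.312.

d_min ≈ 0.31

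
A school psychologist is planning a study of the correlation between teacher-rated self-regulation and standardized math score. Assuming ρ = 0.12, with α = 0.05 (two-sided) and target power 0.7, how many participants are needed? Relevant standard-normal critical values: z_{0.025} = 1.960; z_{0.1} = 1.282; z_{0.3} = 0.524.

Fisher's z: C = ½·ln((1+r)/(1−r)) = ½·ln(1.2727) = 0.1206.
n = ((z_{α/2} + z_β)/C)² + 3.
(1.960 + 0.524) / 0.1206 = 2.484 / 0.1206 = 20.597.
n = 20.597² + 3 = 424.24 + 3 = 427.2.
Round up.

n = 428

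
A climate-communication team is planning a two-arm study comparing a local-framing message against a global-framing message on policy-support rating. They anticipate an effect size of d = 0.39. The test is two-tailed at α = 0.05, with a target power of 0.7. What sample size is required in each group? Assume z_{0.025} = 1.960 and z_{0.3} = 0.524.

n = 82 per group

For two independent groups with equal n: n = 2·((z_{α/2} + z_β) / d)².
z_{α/2} + z_β = 1.960 + 0.524 = 2.484.
n = 2 × (2.484 / 0.39)² = 2 × 6.369² = 2 × 40.57 = 81.1.
Round up to the next whole participant.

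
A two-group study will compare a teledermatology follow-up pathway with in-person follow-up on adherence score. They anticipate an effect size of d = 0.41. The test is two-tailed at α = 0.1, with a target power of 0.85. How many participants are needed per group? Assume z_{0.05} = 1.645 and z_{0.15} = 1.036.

For two independent groups with equal n: n = 2·((z_{α/2} + z_β) / d)².
z_{α/2} + z_β = 1.645 + 1.036 = 2.681.
n = 2 × (2.681 / 0.41)² = 2 × 6.539² = 2 × 42.76 = 85.5.
Round up to the next whole participant.

n = 86 per group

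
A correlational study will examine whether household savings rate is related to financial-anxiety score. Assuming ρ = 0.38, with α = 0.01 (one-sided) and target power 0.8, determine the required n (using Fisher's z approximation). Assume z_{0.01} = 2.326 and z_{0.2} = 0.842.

n = 66

Fisher's z: C = ½·ln((1+r)/(1−r)) = ½·ln(2.2258) = 0.4001.
n = ((z_{α} + z_β)/C)² + 3.
(2.326 + 0.842) / 0.4001 = 3.168 / 0.4001 = 7.918.
n = 7.918² + 3 = 62.70 + 3 = 65.7.
Round up.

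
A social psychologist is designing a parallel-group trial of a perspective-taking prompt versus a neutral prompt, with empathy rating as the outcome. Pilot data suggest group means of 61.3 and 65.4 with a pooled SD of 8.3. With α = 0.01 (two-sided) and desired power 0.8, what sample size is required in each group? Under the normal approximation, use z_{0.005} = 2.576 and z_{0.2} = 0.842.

n = 96 per group

Cohen's d = |M₁ − M₂| / SD_pooled = |61.3 − 65.4| / 8.3 = 4.1 / 8.3 = 0.494.
For two independent groups with equal n: n = 2·((z_{α/2} + z_β) / d)².
z_{α/2} + z_β = 2.576 + 0.842 = 3.418.
n = 2 × (3.418 / 0.494)² = 2 × 6.919² = 2 × 47.87 = 95.7.
Round up to the next whole participant.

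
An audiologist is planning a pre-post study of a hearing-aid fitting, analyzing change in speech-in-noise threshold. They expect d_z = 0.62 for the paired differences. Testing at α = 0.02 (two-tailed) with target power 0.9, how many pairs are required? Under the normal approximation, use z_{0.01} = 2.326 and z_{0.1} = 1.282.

For a paired (one-sample on differences) test: n = ((z_{α/2} + z_β) / d)².
z_{α/2} + z_β = 2.326 + 1.282 = 3.608.
n = (3.608 / 0.62)² = 5.819² = 33.86.
Round up.

n = 34 pairs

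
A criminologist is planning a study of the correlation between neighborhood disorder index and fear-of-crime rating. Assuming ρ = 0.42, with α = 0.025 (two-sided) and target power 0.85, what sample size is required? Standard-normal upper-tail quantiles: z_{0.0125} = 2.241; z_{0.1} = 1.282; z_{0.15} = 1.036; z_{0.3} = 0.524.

n = 57

Fisher's z: C = ½·ln((1+r)/(1−r)) = ½·ln(2.4483) = 0.4477.
n = ((z_{α/2} + z_β)/C)² + 3.
(2.241 + 1.036) / 0.4477 = 3.277 / 0.4477 = 7.320.
n = 7.320² + 3 = 53.58 + 3 = 56.6.
Round up.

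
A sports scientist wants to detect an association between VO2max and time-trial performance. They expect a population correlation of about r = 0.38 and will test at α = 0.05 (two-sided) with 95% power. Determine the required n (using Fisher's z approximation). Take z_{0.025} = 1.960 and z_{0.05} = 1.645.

n = 85

Fisher's z: C = ½·ln((1+r)/(1−r)) = ½·ln(2.2258) = 0.4001.
n = ((z_{α/2} + z_β)/C)² + 3.
(1.960 + 1.645) / 0.4001 = 3.605 / 0.4001 = 9.010.
n = 9.010² + 3 = 81.18 + 3 = 84.2.
Round up.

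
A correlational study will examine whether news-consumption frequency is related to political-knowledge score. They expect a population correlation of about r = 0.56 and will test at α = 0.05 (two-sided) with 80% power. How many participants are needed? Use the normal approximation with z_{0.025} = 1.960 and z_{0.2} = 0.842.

Fisher's z: C = ½·ln((1+r)/(1−r)) = ½·ln(3.5455) = 0.6328.
n = ((z_{α/2} + z_β)/C)² + 3.
(1.960 + 0.842) / 0.6328 = 2.802 / 0.6328 = 4.428.
n = 4.428² + 3 = 19.61 + 3 = 22.6.
Round up.

n = 23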